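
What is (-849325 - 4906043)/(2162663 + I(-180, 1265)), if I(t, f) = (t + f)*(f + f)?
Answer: -5755368/4907713 ≈ -1.1727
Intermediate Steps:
I(t, f) = 2*f*(f + t) (I(t, f) = (f + t)*(2*f) = 2*f*(f + t))
(-849325 - 4906043)/(2162663 + I(-180, 1265)) = (-849325 - 4906043)/(2162663 + 2*1265*(1265 - 180)) = -5755368/(2162663 + 2*1265*1085) = -5755368/(2162663 + 2745050) = -5755368/4907713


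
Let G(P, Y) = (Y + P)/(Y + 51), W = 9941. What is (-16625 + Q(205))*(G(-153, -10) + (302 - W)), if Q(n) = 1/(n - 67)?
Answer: 453529436569/2829 ≈ 1.6031e+8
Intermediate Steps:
Q(n) = 1/(-67 + n)
G(P, Y) = (P + Y)/(51 + Y)
(-16625 + Q(205))*(G(-153, -10) + (302 - W)) = (-16625 + 1/(-67 + 205))*((-153 - 10)/(51 - 10) + (302 - 1*9941)) = (-16625 + 1/138)*(-163/41 + (302 - 9941)) = (-16625 + 1/138)*((1/41)*(-163) - 9639) = -2294249*(-163/41 - 9639)/138 = -2294249/138*(-395362/41) = 453529436569/2829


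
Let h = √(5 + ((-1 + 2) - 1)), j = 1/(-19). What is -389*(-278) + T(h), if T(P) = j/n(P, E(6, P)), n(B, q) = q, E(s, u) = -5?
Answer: 10273491/95 ≈ 1.0814e+5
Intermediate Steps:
j = -1/19 ≈ -0.052632
h = √5 (h = √(5 + (1 - 1)) = √(5 + 0) = √5 ≈ 2.2361)
T(P) = 1/95 (T(P) = -1/19/(-5) = -1/19*(-⅕) = 1/95)
-389*(-278) + T(h) = -389*(-278) + 1/95 = 108142 + 1/95 = 10273491/95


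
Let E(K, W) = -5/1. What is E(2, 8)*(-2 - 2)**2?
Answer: -80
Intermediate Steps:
E(K, W) = -5 (E(K, W) = -5*1 = -5)
E(2, 8)*(-2 - 2)**2 = -5*(-2 - 2)**2 = -5*(-4)**2 = -5*16 = -80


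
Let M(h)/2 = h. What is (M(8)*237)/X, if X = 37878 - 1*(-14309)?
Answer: 3792/52187 ≈ 0.072662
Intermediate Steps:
M(h) = 2*h
X = 52187 (X = 37878 + 14309 = 52187)
(M(8)*237)/X = ((2*8)*237)/52187 = (16*237)*(1/52187) = 3792*(1/52187) = 3792/52187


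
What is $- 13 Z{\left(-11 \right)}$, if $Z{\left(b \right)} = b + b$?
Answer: $286$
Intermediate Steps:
$Z{\left(b \right)} = 2 b$
$- 13 Z{\left(-11 \right)} = - 13 \cdot 2 \left(-11\right) = \left(-13\right) \left(-22\right) = 286$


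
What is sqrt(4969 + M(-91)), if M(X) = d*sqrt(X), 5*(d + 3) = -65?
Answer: sqrt(4969 - 16*I*sqrt(91)) ≈ 70.499 - 1.082*I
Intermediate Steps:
d = -16 (d = -3 + (1/5)*(-65) = -3 - 13 = -16)
M(X) = -16*sqrt(X)
sqrt(4969 + M(-91)) = sqrt(4969 - 16*I*sqrt(91))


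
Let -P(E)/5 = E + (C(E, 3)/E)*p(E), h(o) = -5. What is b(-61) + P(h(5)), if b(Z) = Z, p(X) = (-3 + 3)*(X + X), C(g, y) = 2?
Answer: -36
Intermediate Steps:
p(X) = 0 (p(X) = 0*(2*X) = 0)
P(E) = -5*E (P(E) = -5*(E + (2/E)*0) = -5*(E + 0) = -5*E)
b(-61) + P(h(5)) = -61 - 5*(-5) = -61 + 25 = -36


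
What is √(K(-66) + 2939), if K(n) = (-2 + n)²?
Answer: √7563 ≈ 86.965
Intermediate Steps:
√(K(-66) + 2939) = √((-2 - 66)² + 2939) = √((-68)² + 2939) = √(4624 + 2939) = √7563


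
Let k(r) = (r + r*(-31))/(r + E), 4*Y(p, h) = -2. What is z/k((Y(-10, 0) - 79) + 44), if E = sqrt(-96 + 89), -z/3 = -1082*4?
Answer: -2164/5 + 4328*I*sqrt(7)/355 ≈ -432.8 + 32.256*I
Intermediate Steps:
Y(p, h) = -1/2 (Y(p, h) = (1/4)*(-2) = -1/2)
z = 12984 (z = -(-3246)*4 = -3*(-4328) = 12984)
E = I*sqrt(7) (E = sqrt(-7) = I*sqrt(7) ≈ 2.6458*I)
k(r) = -30*r/(r + I*sqrt(7)) (k(r) = (r + r*(-31))/(r + I*sqrt(7)) = (r - 31*r)/(r + I*sqrt(7)) = (-30*r)/(r + I*sqrt(7)) = -30*r/(r + I*sqrt(7)))
z/k((Y(-10, 0) - 79) + 44) = 12984/((-30*((-1/2 - 79) + 44)/(((-1/2 - 79) + 44) + I*sqrt(7)))) = 12984/((-30*(-159/2 + 44)/((-159/2 + 44) + I*sqrt(7)))) = 12984/((-30*(-71/2)/(-71/2 + I*sqrt(7)))) = 12984/((1065/(-71/2 + I*sqrt(7)))) = 12984*(-1/30 + I*sqrt(7)/1065) = -2164/5 + 4328*I*sqrt(7)/355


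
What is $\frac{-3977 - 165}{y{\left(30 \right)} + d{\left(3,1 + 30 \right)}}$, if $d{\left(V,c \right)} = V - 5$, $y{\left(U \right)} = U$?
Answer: $- \frac{2071}{14} \approx -147.93$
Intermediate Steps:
$d{\left(V,c \right)} = -5 + V$ ($d{\left(V,c \right)} = V - 5 = -5 + V$)
$\frac{-3977 - 165}{y{\left(30 \right)} + d{\left(3,1 + 30 \right)}} = \frac{-3977 - 165}{30 + \left(-5 + 3\right)} = - \frac{4142}{30 - 2} = - \frac{4142}{28} = \left(-4142\right) \frac{1}{28} = - \frac{2071}{14}$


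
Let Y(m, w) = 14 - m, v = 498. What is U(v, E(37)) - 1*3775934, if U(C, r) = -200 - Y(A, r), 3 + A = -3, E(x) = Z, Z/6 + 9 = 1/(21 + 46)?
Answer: -3776154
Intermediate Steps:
Z = -3612/67 (Z = -54 + 6/(21 + 46) = -54 + 6/67 = -3612/67 ≈ -53.910)
E(x) = -3612/67
A = -6 (A = -3 - 3 = -6)
U(C, r) = -220 (U(C, r) = -200 - (14 - 1*(-6)) = -200 - (14 + 6) = -200 - 1*20 = -200 - 20 = -220)
U(v, E(37)) - 1*3775934 = -220 - 1*3775934 = -220 - 3775934 = -3776154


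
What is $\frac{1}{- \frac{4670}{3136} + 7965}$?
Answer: $\frac{1568}{12486785} \approx 0.00012557$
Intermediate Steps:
$\frac{1}{- \frac{4670}{3136} + 7965} = \frac{1}{\left(-4670\right) \frac{1}{3136} + 7965} = \frac{1}{- \frac{2335}{1568} + 7965} = \frac{1}{\frac{12486785}{1568}} = \frac{1568}{12486785}$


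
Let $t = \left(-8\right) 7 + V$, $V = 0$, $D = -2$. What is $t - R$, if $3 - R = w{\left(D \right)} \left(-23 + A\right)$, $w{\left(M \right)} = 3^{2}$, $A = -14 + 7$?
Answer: $-329$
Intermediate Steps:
$A = -7$
$w{\left(M \right)} = 9$
$t = -56$ ($t = \left(-8\right) 7 + 0 = -56 + 0 = -56$)
$R = 273$ ($R = 3 - 9 \left(-23 - 7\right) = 3 - 9 \left(-30\right) = 3 - -270 = 3 + 270 = 273$)
$t - R = -56 - 273 = -329$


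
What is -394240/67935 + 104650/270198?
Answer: -473397437/87409053 ≈ -5.4159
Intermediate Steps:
-394240/67935 + 104650/270198 = -394240*1/67935 + 104650*(1/270198) = -11264/1941 + 52325/135099 = -473397437/87409053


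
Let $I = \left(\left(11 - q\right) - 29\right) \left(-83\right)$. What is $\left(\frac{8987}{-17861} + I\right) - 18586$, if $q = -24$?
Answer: $- \frac{340868311}{17861} \approx -19085.0$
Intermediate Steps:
$I = -498$ ($I = \left(\left(11 - -24\right) - 29\right) \left(-83\right) = \left(\left(11 + 24\right) - 29\right) \left(-83\right) = \left(35 - 29\right) \left(-83\right) = 6 \left(-83\right) = -498$)
$\left(\frac{8987}{-17861} + I\right) - 18586 = \left(\frac{8987}{-17861} - 498\right) - 18586 = \left(8987 \left(- \frac{1}{17861}\right) - 498\right) - 18586 = \left(- \frac{8987}{17861} - 498\right) - 18586 = - \frac{8903765}{17861} - 18586 = - \frac{340868311}{17861}$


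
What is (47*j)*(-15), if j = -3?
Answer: 2115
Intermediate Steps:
(47*j)*(-15) = (47*(-3))*(-15) = -141*(-15) = 2115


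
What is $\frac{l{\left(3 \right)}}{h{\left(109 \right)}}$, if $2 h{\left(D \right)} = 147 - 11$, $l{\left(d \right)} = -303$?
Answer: $- \frac{303}{68} \approx -4.4559$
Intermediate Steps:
$h{\left(D \right)} = 68$ ($h{\left(D \right)} = \frac{147 - 11}{2} = \frac{1}{2} \cdot 136 = 68$)
$\frac{l{\left(3 \right)}}{h{\left(109 \right)}} = - \frac{303}{68}$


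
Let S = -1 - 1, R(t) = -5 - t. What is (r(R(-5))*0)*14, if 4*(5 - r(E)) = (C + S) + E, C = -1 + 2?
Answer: 0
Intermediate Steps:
C = 1
S = -2
r(E) = 21/4 - E/4 (r(E) = 5 - ((1 - 2) + E)/4 = 5 - (-1 + E)/4 = 5 + (¼ - E/4) = 21/4 - E/4)
(r(R(-5))*0)*14 = ((21/4 - (-5 - 1*(-5))/4)*0)*14 = ((21/4 - (-5 + 5)/4)*0)*14 = ((21/4 - ¼*0)*0)*14 = ((21/4 + 0)*0)*14 = ((21/4)*0)*14 = 0*14 = 0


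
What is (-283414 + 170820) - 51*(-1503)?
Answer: -35941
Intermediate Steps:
(-283414 + 170820) - 51*(-1503) = -112594 + 76653 = -35941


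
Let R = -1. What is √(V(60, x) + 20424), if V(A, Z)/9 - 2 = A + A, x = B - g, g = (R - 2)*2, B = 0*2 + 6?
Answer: √21522 ≈ 146.70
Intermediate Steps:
B = 6 (B = 0 + 6 = 6)
g = -6 (g = (-1 - 2)*2 = -3*2 = -6)
x = 12 (x = 6 - 1*(-6) = 6 + 6 = 12)
V(A, Z) = 18 + 18*A (V(A, Z) = 18 + 9*(A + A) = 18 + 9*(2*A) = 18 + 18*A)
√(V(60, x) + 20424) = √((18 + 18*60) + 20424) = √((18 + 1080) + 20424) = √(1098 + 20424) = √21522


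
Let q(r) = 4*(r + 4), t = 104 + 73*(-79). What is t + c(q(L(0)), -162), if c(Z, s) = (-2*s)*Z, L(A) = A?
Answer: -479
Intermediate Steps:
t = -5663 (t = 104 - 5767 = -5663)
q(r) = 16 + 4*r (q(r) = 4*(4 + r) = 16 + 4*r)
c(Z, s) = -2*Z*s
t + c(q(L(0)), -162) = -5663 - 2*(16 + 4*0)*(-162) = -5663 - 2*(16 + 0)*(-162) = -5663 - 2*16*(-162) = -5663 + 5184 = -479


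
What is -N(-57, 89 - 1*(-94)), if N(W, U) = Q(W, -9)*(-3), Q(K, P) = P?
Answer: -27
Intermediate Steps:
N(W, U) = 27 (N(W, U) = -9*(-3) = 27)
-N(-57, 89 - 1*(-94)) = -1*27 = -27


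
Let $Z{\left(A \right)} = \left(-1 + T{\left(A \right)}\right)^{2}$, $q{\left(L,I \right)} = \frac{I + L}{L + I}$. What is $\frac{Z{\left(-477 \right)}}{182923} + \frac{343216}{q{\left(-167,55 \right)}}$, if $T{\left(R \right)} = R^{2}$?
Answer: $\frac{114551091152}{182923} \approx 6.2623 \cdot 10^{5}$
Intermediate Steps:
$q{\left(L,I \right)} = 1$ ($q{\left(L,I \right)} = \frac{I + L}{I + L} = 1$)
$Z{\left(A \right)} = \left(-1 + A^{2}\right)^{2}$
$\frac{Z{\left(-477 \right)}}{182923} + \frac{343216}{q{\left(-167,55 \right)}} = \frac{\left(-1 + \left(-477\right)^{2}\right)^{2}}{182923} + \frac{343216}{1} = \left(-1 + 227529\right)^{2} \cdot \frac{1}{182923} + 343216 \cdot 1 = 227528^{2} \cdot \frac{1}{182923} + 343216 = 51768990784 \cdot \frac{1}{182923} + 343216 = \frac{51768990784}{182923} + 343216 = \frac{114551091152}{182923}$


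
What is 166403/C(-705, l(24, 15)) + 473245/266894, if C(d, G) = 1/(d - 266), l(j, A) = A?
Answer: -43124014902577/266894 ≈ -1.6158e+8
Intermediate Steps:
C(d, G) = 1/(-266 + d)
166403/C(-705, l(24, 15)) + 473245/266894 = 166403/(1/(-266 - 705)) + 473245/266894 = 166403/(1/(-971)) + 473245*(1/266894) = 166403/(-1/971) + 473245/266894 = 166403*(-971) + 473245/266894 = -161577313 + 473245/266894 = -43124014902577/266894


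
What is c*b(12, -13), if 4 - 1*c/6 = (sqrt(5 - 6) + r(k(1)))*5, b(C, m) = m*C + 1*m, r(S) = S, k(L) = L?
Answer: 1014 + 5070*I ≈ 1014.0 + 5070.0*I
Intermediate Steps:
b(C, m) = m + C*m (b(C, m) = C*m + m = m + C*m)
c = -6 - 30*I (c = 24 - 6*(sqrt(5 - 6) + 1)*5 = 24 - 6*(sqrt(-1) + 1)*5 = 24 - 6*(I + 1)*5 = 24 - 6*(1 + I)*5 = 24 - 6*(5 + 5*I) = 24 + (-30 - 30*I) = -6 - 30*I ≈ -6.0 - 30.0*I)
c*b(12, -13) = (-6 - 30*I)*(-13*(1 + 12)) = (-6 - 30*I)*(-13*13) = (-6 - 30*I)*(-169) = 1014 + 5070*I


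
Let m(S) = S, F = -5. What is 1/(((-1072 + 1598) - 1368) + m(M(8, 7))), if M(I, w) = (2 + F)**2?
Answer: -1/833 ≈ -0.0012005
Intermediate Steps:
M(I, w) = 9 (M(I, w) = (2 - 5)**2 = (-3)**2 = 9)
1/(((-1072 + 1598) - 1368) + m(M(8, 7))) = 1/(((-1072 + 1598) - 1368) + 9) = 1/((526 - 1368) + 9) = 1/(-842 + 9) = 1/(-833) = -1/833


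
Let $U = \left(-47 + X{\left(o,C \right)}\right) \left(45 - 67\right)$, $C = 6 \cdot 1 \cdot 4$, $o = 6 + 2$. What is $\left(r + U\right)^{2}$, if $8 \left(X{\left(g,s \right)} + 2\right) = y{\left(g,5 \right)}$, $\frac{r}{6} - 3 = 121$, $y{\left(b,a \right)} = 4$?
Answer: $3279721$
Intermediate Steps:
$r = 744$ ($r = 18 + 6 \cdot 121 = 18 + 726 = 744$)
$o = 8$
$C = 24$ ($C = 6 \cdot 4 = 24$)
$X{\left(g,s \right)} = - \frac{3}{2}$ ($X{\left(g,s \right)} = -2 + \frac{1}{8} \cdot 4 = -2 + \frac{1}{2} = - \frac{3}{2}$)
$U = 1067$ ($U = \left(-47 - \frac{3}{2}\right) \left(45 - 67\right) = \left(- \frac{97}{2}\right) \left(-22\right) = 1067$)
$\left(r + U\right)^{2} = \left(744 + 1067\right)^{2} = 1811^{2} = 3279721$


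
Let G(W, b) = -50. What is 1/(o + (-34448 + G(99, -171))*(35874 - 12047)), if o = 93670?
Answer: -1/821890176 ≈ -1.2167e-9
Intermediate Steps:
1/(o + (-34448 + G(99, -171))*(35874 - 12047)) = 1/(93670 + (-34448 - 50)*(35874 - 12047)) = 1/(93670 - 34498*23827) = 1/(93670 - 821983846) = 1/(-821890176) = -1/821890176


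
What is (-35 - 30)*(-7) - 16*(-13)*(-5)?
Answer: -585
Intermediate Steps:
(-35 - 30)*(-7) - 16*(-13)*(-5) = -65*(-7) + 208*(-5) = 455 - 1040 = -585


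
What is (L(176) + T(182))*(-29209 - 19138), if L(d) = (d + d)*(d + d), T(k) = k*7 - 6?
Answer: -6051690684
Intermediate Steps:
T(k) = -6 + 7*k (T(k) = 7*k - 6 = -6 + 7*k)
L(d) = 4*d**2 (L(d) = (2*d)*(2*d) = 4*d**2)
(L(176) + T(182))*(-29209 - 19138) = (4*176**2 + (-6 + 7*182))*(-29209 - 19138) = (4*30976 + (-6 + 1274))*(-48347) = (123904 + 1268)*(-48347) = 125172*(-48347) = -6051690684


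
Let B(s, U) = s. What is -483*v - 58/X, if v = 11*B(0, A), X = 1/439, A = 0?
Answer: -25462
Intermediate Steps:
X = 1/439 ≈ 0.0022779
v = 0 (v = 11*0 = 0)
-483*v - 58/X = -483*0 - 58/1/439 = 0 - 58*439 = 0 - 25462 = -25462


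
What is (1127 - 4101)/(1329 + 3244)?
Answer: -2974/4573 ≈ -0.65034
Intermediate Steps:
(1127 - 4101)/(1329 + 3244) = -2974/4573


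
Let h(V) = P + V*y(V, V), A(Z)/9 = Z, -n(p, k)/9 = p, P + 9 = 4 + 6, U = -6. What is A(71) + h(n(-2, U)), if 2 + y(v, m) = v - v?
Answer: 604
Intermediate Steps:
y(v, m) = -2 (y(v, m) = -2 + (v - v) = -2 + 0 = -2)
P = 1 (P = -9 + (4 + 6) = -9 + 10 = 1)
n(p, k) = -9*p
A(Z) = 9*Z
h(V) = 1 - 2*V (h(V) = 1 + V*(-2) = 1 - 2*V)
A(71) + h(n(-2, U)) = 9*71 + (1 - (-18)*(-2)) = 639 + (1 - 2*18) = 639 + (1 - 36) = 639 - 35 = 604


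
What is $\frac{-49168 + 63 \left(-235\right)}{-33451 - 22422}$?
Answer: $\frac{63973}{55873} \approx 1.145$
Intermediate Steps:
$\frac{-49168 + 63 \left(-235\right)}{-33451 - 22422} = \frac{-49168 - 14805}{-55873} = \left(-63973\right) \left(- \frac{1}{55873}\right) = \frac{63973}{55873}$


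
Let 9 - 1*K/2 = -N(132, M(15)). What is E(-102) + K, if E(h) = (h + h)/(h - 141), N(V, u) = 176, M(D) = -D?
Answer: 30038/81 ≈ 370.84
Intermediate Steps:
E(h) = 2*h/(-141 + h) (E(h) = (2*h)/(-141 + h) = 2*h/(-141 + h))
K = 370 (K = 18 - (-2)*176 = 18 - 2*(-176) = 18 + 352 = 370)
E(-102) + K = 2*(-102)/(-141 - 102) + 370 = 2*(-102)/(-243) + 370 = 2*(-102)*(-1/243) + 370 = 68/81 + 370 = 30038/81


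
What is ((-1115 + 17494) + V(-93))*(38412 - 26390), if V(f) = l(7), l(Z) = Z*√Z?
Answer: 196908338 + 84154*√7 ≈ 1.9713e+8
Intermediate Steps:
l(Z) = Z^(3/2)
V(f) = 7*√7 (V(f) = 7^(3/2) = 7*√7)
((-1115 + 17494) + V(-93))*(38412 - 26390) = ((-1115 + 17494) + 7*√7)*(38412 - 26390) = (16379 + 7*√7)*12022 = 196908338 + 84154*√7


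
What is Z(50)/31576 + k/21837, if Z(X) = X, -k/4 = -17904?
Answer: 377073111/114920852 ≈ 3.2812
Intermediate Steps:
k = 71616 (k = -4*(-17904) = 71616)
Z(50)/31576 + k/21837 = 50/31576 + 71616/21837 = 50*(1/31576) + 71616*(1/21837) = 25/15788 + 23872/7279 = 377073111/114920852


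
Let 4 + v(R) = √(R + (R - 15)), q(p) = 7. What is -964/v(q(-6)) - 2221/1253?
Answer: 4793811/21301 + 964*I/17 ≈ 225.05 + 56.706*I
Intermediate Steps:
v(R) = -4 + √(-15 + 2*R) (v(R) = -4 + √(R + (R - 15)) = -4 + √(R + (-15 + R)) = -4 + √(-15 + 2*R))
-964/v(q(-6)) - 2221/1253 = -964/(-4 + √(-15 + 2*7)) - 2221/1253 = -964/(-4 + √(-15 + 14)) - 2221*1/1253 = -964/(-4 + √(-1)) - 2221/1253 = -964*(-4 - I)/17 - 2221/1253 = -2221/1253 - 964*(-4 - I)/17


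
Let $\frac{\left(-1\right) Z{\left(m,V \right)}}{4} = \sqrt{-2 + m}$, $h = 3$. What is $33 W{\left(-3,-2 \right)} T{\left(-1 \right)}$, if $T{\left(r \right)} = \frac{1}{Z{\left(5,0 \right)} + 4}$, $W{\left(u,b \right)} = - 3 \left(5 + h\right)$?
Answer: $99 + 99 \sqrt{3} \approx 270.47$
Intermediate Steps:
$W{\left(u,b \right)} = -24$ ($W{\left(u,b \right)} = - 3 \left(5 + 3\right) = \left(-3\right) 8 = -24$)
$Z{\left(m,V \right)} = - 4 \sqrt{-2 + m}$
$T{\left(r \right)} = \frac{1}{4 - 4 \sqrt{3}}$ ($T{\left(r \right)} = \frac{1}{- 4 \sqrt{-2 + 5} + 4} = \frac{1}{- 4 \sqrt{3} + 4} = \frac{1}{4 - 4 \sqrt{3}}$)
$33 W{\left(-3,-2 \right)} T{\left(-1 \right)} = 33 \left(-24\right) \left(- \frac{1}{8} - \frac{\sqrt{3}}{8}\right) = - 792 \left(- \frac{1}{8} - \frac{\sqrt{3}}{8}\right) = 99 + 99 \sqrt{3}$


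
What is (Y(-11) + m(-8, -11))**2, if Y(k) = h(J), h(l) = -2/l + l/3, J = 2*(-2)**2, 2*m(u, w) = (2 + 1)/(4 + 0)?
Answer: 4489/576 ≈ 7.7934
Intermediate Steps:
m(u, w) = 3/8 (m(u, w) = ((2 + 1)/(4 + 0))/2 = (3/4)/2 = (3*(1/4))/2 = (1/2)*(3/4) = 3/8)
J = 8 (J = 2*4 = 8)
h(l) = -2/l + l/3 (h(l) = -2/l + l*(1/3) = -2/l + l/3)
Y(k) = 29/12 (Y(k) = -2/8 + (1/3)*8 = -2*1/8 + 8/3 = -1/4 + 8/3 = 29/12)
(Y(-11) + m(-8, -11))**2 = (29/12 + 3/8)**2 = (67/24)**2 = 4489/576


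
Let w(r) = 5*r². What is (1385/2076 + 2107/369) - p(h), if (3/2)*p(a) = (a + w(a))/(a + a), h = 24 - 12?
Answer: -3563677/255348 ≈ -13.956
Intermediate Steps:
h = 12
p(a) = (a + 5*a²)/(3*a) (p(a) = 2*((a + 5*a²)/(a + a))/3 = 2*((a + 5*a²)/((2*a)))/3 = 2*((a + 5*a²)*(1/(2*a)))/3 = 2*((a + 5*a²)/(2*a))/3 = (a + 5*a²)/(3*a))
(1385/2076 + 2107/369) - p(h) = (1385/2076 + 2107/369) - (⅓ + (5/3)*12) = (1385*(1/2076) + 2107*(1/369)) - (⅓ + 20) = (1385/2076 + 2107/369) - 1*61/3 = 1628399/255348 - 61/3 = -3563677/255348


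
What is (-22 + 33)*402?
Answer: 4422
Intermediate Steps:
(-22 + 33)*402 = 11*402 = 4422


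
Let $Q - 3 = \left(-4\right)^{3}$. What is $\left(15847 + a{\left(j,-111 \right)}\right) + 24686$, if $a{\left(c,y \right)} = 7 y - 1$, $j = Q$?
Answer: $39755$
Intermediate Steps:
$Q = -61$ ($Q = 3 + \left(-4\right)^{3} = 3 - 64 = -61$)
$j = -61$
$a{\left(c,y \right)} = -1 + 7 y$
$\left(15847 + a{\left(j,-111 \right)}\right) + 24686 = \left(15847 + \left(-1 + 7 \left(-111\right)\right)\right) + 24686 = \left(15847 - 778\right) + 24686 = 15069 + 24686 = 39755$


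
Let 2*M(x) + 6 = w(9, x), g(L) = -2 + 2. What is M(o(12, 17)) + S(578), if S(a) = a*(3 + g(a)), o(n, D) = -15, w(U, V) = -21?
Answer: 3441/2 ≈ 1720.5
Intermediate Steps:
g(L) = 0
S(a) = 3*a (S(a) = a*(3 + 0) = a*3 = 3*a)
M(x) = -27/2 (M(x) = -3 + (½)*(-21) = -3 - 21/2 = -27/2)
M(o(12, 17)) + S(578) = -27/2 + 3*578 = -27/2 + 1734 = 3441/2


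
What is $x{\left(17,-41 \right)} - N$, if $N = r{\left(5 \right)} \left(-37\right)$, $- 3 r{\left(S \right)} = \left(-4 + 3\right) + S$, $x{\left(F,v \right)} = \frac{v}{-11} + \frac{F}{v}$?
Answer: $- \frac{62266}{1353} \approx -46.021$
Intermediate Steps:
$x{\left(F,v \right)} = - \frac{v}{11} + \frac{F}{v}$ ($x{\left(F,v \right)} = v \left(- \frac{1}{11}\right) + \frac{F}{v} = - \frac{v}{11} + \frac{F}{v}$)
$r{\left(S \right)} = \frac{1}{3} - \frac{S}{3}$ ($r{\left(S \right)} = - \frac{\left(-4 + 3\right) + S}{3} = - \frac{-1 + S}{3} = \frac{1}{3} - \frac{S}{3}$)
$N = \frac{148}{3}$ ($N = \left(\frac{1}{3} - \frac{5}{3}\right) \left(-37\right) = \left(- \frac{4}{3}\right) \left(-37\right) = \frac{148}{3} \approx 49.333$)
$x{\left(17,-41 \right)} - N = \left(\left(- \frac{1}{11}\right) \left(-41\right) + \frac{17}{-41}\right) - \frac{148}{3} = \left(\frac{41}{11} + 17 \left(- \frac{1}{41}\right)\right) - \frac{148}{3} = \left(\frac{41}{11} - \frac{17}{41}\right) - \frac{148}{3} = \frac{1494}{451} - \frac{148}{3} = - \frac{62266}{1353}$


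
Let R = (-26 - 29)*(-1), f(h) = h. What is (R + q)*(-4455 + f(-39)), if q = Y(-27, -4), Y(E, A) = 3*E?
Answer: 116844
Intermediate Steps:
R = 55 (R = -55*(-1) = 55)
q = -81 (q = 3*(-27) = -81)
(R + q)*(-4455 + f(-39)) = (55 - 81)*(-4455 - 39) = -26*(-4494) = 116844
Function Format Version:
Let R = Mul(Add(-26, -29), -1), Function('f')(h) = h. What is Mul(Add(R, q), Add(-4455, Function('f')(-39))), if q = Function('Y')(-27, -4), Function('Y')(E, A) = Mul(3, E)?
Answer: 116844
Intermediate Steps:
R = 55 (R = Mul(-55, -1) = 55)
q = -81 (q = Mul(3, -27) = -81)
Mul(Add(R, q), Add(-4455, Function('f')(-39))) = Mul(Add(55, -81), Add(-4455, -39)) = Mul(-26, -4494) = 116844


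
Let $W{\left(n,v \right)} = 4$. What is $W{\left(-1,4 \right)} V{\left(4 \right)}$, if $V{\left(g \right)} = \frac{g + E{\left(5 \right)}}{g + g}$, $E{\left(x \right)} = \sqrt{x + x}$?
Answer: $2 + \frac{\sqrt{10}}{2} \approx 3.5811$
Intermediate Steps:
$E{\left(x \right)} = \sqrt{2} \sqrt{x}$ ($E{\left(x \right)} = \sqrt{2 x} = \sqrt{2} \sqrt{x}$)
$V{\left(g \right)} = \frac{g + \sqrt{10}}{2 g}$ ($V{\left(g \right)} = \frac{g + \sqrt{2} \sqrt{5}}{g + g} = \frac{g + \sqrt{10}}{2 g}$)
$W{\left(-1,4 \right)} V{\left(4 \right)} = 4 \frac{4 + \sqrt{10}}{2 \cdot 4} = 4 \cdot \frac{1}{2} \cdot \frac{1}{4} \left(4 + \sqrt{10}\right) = 4 \left(\frac{1}{2} + \frac{\sqrt{10}}{8}\right) = 2 + \frac{\sqrt{10}}{2}$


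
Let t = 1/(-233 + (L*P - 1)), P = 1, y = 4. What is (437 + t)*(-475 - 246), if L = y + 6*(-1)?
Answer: -74357451/236 ≈ -3.1507e+5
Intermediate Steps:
L = -2 (L = 4 + 6*(-1) = 4 - 6 = -2)
t = -1/236 (t = 1/(-233 + (-2*1 - 1)) = 1/(-233 + (-2 - 1)) = 1/(-233 - 3) = 1/(-236) = -1/236 ≈ -0.0042373)
(437 + t)*(-475 - 246) = (437 - 1/236)*(-475 - 246) = (103131/236)*(-721) = -74357451/236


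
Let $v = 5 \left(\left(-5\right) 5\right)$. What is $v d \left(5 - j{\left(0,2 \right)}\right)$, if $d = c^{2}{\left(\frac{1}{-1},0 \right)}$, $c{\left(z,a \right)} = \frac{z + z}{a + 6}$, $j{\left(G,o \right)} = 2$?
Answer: $- \frac{125}{3} \approx -41.667$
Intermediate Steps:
$c{\left(z,a \right)} = \frac{2 z}{6 + a}$
$d = \frac{1}{9}$ ($d = \left(\frac{2}{\left(-1\right) \left(6 + 0\right)}\right)^{2} = \left(2 \left(-1\right) \frac{1}{6}\right)^{2} = \left(- \frac{1}{3}\right)^{2} = \frac{1}{9} \approx 0.11111$)
$v = -125$ ($v = 5 \left(-25\right) = -125$)
$v d \left(5 - j{\left(0,2 \right)}\right) = \left(-125\right) \frac{1}{9} \left(5 - 2\right) = - \frac{125 \left(5 - 2\right)}{9} = \left(- \frac{125}{9}\right) 3 = - \frac{125}{3}$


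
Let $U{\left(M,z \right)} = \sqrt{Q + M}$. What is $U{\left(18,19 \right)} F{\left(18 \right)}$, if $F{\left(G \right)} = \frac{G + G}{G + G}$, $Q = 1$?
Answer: $\sqrt{19} \approx 4.3589$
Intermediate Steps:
$U{\left(M,z \right)} = \sqrt{1 + M}$
$F{\left(G \right)} = 1$ ($F{\left(G \right)} = \frac{2 G}{2 G} = 2 G \frac{1}{2 G} = 1$)
$U{\left(18,19 \right)} F{\left(18 \right)} = \sqrt{1 + 18} \cdot 1 = \sqrt{19} \cdot 1 = \sqrt{19}$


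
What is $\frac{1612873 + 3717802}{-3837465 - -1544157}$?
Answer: $- \frac{5330675}{2293308} \approx -2.3244$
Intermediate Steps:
$\frac{1612873 + 3717802}{-3837465 - -1544157} = \frac{5330675}{-3837465 + 1544157} = \frac{5330675}{-2293308} = 5330675 \left(- \frac{1}{2293308}\right) = - \frac{5330675}{2293308}$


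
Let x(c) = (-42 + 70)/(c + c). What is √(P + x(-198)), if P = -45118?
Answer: I*√49133579/33 ≈ 212.41*I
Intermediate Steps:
x(c) = 14/c (x(c) = 28/((2*c)) = 28*(1/(2*c)) = 14/c)
√(P + x(-198)) = √(-45118 + 14/(-198)) = √(-45118 + 14*(-1/198)) = √(-45118 - 7/99) = √(-4466689/99) = I*√49133579/33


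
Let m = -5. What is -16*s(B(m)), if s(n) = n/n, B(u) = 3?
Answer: -16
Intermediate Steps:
s(n) = 1
-16*s(B(m)) = -16*1 = -16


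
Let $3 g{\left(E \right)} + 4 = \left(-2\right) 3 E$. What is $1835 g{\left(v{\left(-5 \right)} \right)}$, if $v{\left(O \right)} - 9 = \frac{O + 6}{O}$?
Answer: $- \frac{104228}{3} \approx -34743.0$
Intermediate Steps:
$v{\left(O \right)} = 9 + \frac{6 + O}{O}$ ($v{\left(O \right)} = 9 + \frac{O + 6}{O} = 9 + \frac{6 + O}{O}$)
$g{\left(E \right)} = - \frac{4}{3} - 2 E$ ($g{\left(E \right)} = - \frac{4}{3} + \frac{\left(-2\right) 3 E}{3} = - \frac{4}{3} + \frac{\left(-6\right) E}{3} = - \frac{4}{3} - 2 E$)
$1835 g{\left(v{\left(-5 \right)} \right)} = 1835 \left(- \frac{4}{3} - 2 \left(10 + \frac{6}{-5}\right)\right) = 1835 \left(- \frac{4}{3} - 2 \left(10 + 6 \left(- \frac{1}{5}\right)\right)\right) = 1835 \left(- \frac{4}{3} - 2 \left(10 - \frac{6}{5}\right)\right) = 1835 \left(- \frac{4}{3} - \frac{88}{5}\right) = 1835 \left(- \frac{284}{15}\right) = - \frac{104228}{3}$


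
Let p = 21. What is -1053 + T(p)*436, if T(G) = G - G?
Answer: -1053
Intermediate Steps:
T(G) = 0
-1053 + T(p)*436 = -1053 + 0*436 = -1053 + 0 = -1053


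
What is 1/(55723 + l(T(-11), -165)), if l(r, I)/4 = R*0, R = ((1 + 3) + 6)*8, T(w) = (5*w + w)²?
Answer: 1/55723 ≈ 1.7946e-5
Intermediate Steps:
T(w) = 36*w² (T(w) = (6*w)² = 36*w²)
R = 80 (R = (4 + 6)*8 = 10*8 = 80)
l(r, I) = 0 (l(r, I) = 4*(80*0) = 4*0 = 0)
1/(55723 + l(T(-11), -165)) = 1/(55723 + 0) = 1/55723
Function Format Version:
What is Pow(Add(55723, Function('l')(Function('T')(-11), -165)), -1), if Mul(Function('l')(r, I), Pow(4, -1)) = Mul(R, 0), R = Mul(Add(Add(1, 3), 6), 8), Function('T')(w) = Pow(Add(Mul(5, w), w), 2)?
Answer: Rational(1, 55723) ≈ 1.7946e-5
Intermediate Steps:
Function('T')(w) = Mul(36, Pow(w, 2)) (Function('T')(w) = Pow(Mul(6, w), 2) = Mul(36, Pow(w, 2)))
R = 80 (R = Mul(Add(4, 6), 8) = Mul(10, 8) = 80)
Function('l')(r, I) = 0 (Function('l')(r, I) = Mul(4, Mul(80, 0)) = Mul(4, 0) = 0)
Pow(Add(55723, Function('l')(Function('T')(-11), -165)), -1) = Pow(Add(55723, 0), -1) = Pow(55723, -1) = Rational(1, 55723)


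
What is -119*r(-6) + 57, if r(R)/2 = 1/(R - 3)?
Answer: 751/9 ≈ 83.444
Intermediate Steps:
r(R) = 2/(-3 + R) (r(R) = 2/(R - 3) = 2/(-3 + R))
-119*r(-6) + 57 = -238/(-3 - 6) + 57 = -238/(-9) + 57 = -238*(-1)/9 + 57 = -119*(-2/9) + 57 = 238/9 + 57 = 751/9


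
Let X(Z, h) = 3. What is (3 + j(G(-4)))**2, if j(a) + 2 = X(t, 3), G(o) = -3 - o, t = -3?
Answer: 16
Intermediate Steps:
j(a) = 1 (j(a) = -2 + 3 = 1)
(3 + j(G(-4)))**2 = (3 + 1)**2 = 4**2 = 16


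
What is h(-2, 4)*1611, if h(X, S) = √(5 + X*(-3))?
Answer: 1611*√11 ≈ 5343.1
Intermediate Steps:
h(X, S) = √(5 - 3*X)
h(-2, 4)*1611 = √(5 - 3*(-2))*1611 = √(5 + 6)*1611 = √11*1611 = 1611*√11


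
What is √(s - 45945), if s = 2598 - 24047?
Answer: I*√67394 ≈ 259.6*I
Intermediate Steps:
s = -21449
√(s - 45945) = √(-21449 - 45945) = √(-67394) = I*√67394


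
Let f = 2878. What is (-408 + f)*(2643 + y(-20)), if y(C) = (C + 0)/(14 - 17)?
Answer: 19634030/3 ≈ 6.5447e+6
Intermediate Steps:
y(C) = -C/3 (y(C) = C/(-3) = C*(-⅓) = -C/3)
(-408 + f)*(2643 + y(-20)) = (-408 + 2878)*(2643 - ⅓*(-20)) = 2470*(2643 + 20/3) = 2470*(7949/3) = 19634030/3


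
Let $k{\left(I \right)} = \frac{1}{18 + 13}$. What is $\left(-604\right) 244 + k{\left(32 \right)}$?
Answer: $- \frac{4568655}{31} \approx -1.4738 \cdot 10^{5}$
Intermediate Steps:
$k{\left(I \right)} = \frac{1}{31}$
$\left(-604\right) 244 + k{\left(32 \right)} = \left(-604\right) 244 + \frac{1}{31} = -147376 + \frac{1}{31} = - \frac{4568655}{31}$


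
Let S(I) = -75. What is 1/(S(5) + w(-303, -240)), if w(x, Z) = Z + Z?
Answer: -1/555 ≈ -0.0018018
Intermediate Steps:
w(x, Z) = 2*Z
1/(S(5) + w(-303, -240)) = 1/(-75 + 2*(-240)) = 1/(-75 - 480) = 1/(-555) = -1/555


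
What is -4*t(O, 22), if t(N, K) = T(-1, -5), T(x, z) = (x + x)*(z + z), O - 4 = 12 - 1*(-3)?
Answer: -80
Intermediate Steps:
O = 19 (O = 4 + (12 - 1*(-3)) = 4 + (12 + 3) = 4 + 15 = 19)
T(x, z) = 4*x*z (T(x, z) = (2*x)*(2*z) = 4*x*z)
t(N, K) = 20 (t(N, K) = 4*(-1)*(-5) = 20)
-4*t(O, 22) = -4*20 = -80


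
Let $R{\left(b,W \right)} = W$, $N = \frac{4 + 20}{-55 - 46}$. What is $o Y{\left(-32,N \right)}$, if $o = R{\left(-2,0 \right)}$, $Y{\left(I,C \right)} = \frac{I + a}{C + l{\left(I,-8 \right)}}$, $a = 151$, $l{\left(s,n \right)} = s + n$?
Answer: $0$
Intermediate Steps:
$l{\left(s,n \right)} = n + s$
$N = - \frac{24}{101}$ ($N = \frac{24}{-101} = 24 \left(- \frac{1}{101}\right) = - \frac{24}{101} \approx -0.23762$)
$Y{\left(I,C \right)} = \frac{151 + I}{-8 + C + I}$ ($Y{\left(I,C \right)} = \frac{I + 151}{C + \left(-8 + I\right)} = \frac{151 + I}{-8 + C + I}$)
$o = 0$
$o Y{\left(-32,N \right)} = 0 \frac{151 - 32}{-8 - \frac{24}{101} - 32} = 0 \frac{1}{- \frac{4064}{101}} \cdot 119 = 0 \left(\left(- \frac{101}{4064}\right) 119\right) = 0 \left(- \frac{12019}{4064}\right) = 0$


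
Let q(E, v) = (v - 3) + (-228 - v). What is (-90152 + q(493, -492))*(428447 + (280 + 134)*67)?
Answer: -41231368855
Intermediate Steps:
q(E, v) = -231 (q(E, v) = (-3 + v) + (-228 - v) = -231)
(-90152 + q(493, -492))*(428447 + (280 + 134)*67) = (-90152 - 231)*(428447 + (280 + 134)*67) = -90383*(428447 + 414*67) = -90383*(428447 + 27738) = -90383*456185 = -41231368855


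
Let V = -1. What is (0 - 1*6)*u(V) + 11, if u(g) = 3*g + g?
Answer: 35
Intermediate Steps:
u(g) = 4*g
(0 - 1*6)*u(V) + 11 = (0 - 1*6)*(4*(-1)) + 11 = (0 - 6)*(-4) + 11 = -6*(-4) + 11 = 24 + 11 = 35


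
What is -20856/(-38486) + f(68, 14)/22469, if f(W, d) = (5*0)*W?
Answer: 10428/19243 ≈ 0.54191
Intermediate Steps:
f(W, d) = 0 (f(W, d) = 0*W = 0)
-20856/(-38486) + f(68, 14)/22469 = -20856/(-38486) + 0/22469 = -20856*(-1/38486) + 0*(1/22469) = 10428/19243 + 0 = 10428/19243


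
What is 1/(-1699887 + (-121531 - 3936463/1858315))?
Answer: -1858315/3384772327133 ≈ -5.4902e-7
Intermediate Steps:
1/(-1699887 + (-121531 - 3936463/1858315)) = 1/(-1699887 - 225846816728/1858315) = 1/(-3384772327133/1858315) = -1858315/3384772327133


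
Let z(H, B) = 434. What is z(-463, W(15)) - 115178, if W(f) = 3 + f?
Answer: -114744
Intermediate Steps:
z(-463, W(15)) - 115178 = 434 - 115178 = -114744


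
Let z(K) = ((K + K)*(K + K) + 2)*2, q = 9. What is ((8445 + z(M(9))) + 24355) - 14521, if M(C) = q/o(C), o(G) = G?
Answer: 18291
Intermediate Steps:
M(C) = 9/C
z(K) = 4 + 8*K**2 (z(K) = ((2*K)*(2*K) + 2)*2 = (4*K**2 + 2)*2 = (2 + 4*K**2)*2 = 4 + 8*K**2)
((8445 + z(M(9))) + 24355) - 14521 = ((8445 + (4 + 8*(9/9)**2)) + 24355) - 14521 = ((8445 + (4 + 8*(9*(1/9))**2)) + 24355) - 14521 = ((8445 + (4 + 8*1**2)) + 24355) - 14521 = ((8445 + (4 + 8*1)) + 24355) - 14521 = ((8445 + (4 + 8)) + 24355) - 14521 = ((8445 + 12) + 24355) - 14521 = (8457 + 24355) - 14521 = 32812 - 14521 = 18291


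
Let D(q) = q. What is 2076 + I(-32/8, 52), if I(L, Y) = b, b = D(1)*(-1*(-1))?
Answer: 2077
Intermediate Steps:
b = 1 (b = 1*(-1*(-1)) = 1*1 = 1)
I(L, Y) = 1
2076 + I(-32/8, 52) = 2076 + 1 = 2077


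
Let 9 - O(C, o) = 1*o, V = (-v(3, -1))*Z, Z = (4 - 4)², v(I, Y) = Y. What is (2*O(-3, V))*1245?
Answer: 22410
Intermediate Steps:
Z = 0 (Z = 0² = 0)
V = 0 (V = -1*(-1)*0 = 1*0 = 0)
O(C, o) = 9 - o
(2*O(-3, V))*1245 = (2*(9 - 1*0))*1245 = (2*(9 + 0))*1245 = (2*9)*1245 = 18*1245 = 22410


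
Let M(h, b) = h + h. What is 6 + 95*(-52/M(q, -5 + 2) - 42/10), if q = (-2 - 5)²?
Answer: -21727/49 ≈ -443.41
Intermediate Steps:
q = 49 (q = (-7)² = 49)
M(h, b) = 2*h
6 + 95*(-52/M(q, -5 + 2) - 42/10) = 6 + 95*(-52/(2*49) - 42/10) = 6 + 95*(-52/98 - 42*⅒) = 6 + 95*(-52*1/98 - 21/5) = 6 + 95*(-26/49 - 21/5) = 6 + 95*(-1159/245) = 6 - 22021/49 = -21727/49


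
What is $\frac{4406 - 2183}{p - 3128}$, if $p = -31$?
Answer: $- \frac{19}{27} \approx -0.7037$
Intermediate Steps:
$\frac{4406 - 2183}{p - 3128} = \frac{4406 - 2183}{-31 - 3128} = \frac{2223}{-3159} = 2223 \left(- \frac{1}{3159}\right) = - \frac{19}{27}$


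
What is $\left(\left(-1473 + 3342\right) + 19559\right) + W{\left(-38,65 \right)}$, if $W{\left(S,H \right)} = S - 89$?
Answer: $21301$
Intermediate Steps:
$W{\left(S,H \right)} = -89 + S$
$\left(\left(-1473 + 3342\right) + 19559\right) + W{\left(-38,65 \right)} = \left(\left(-1473 + 3342\right) + 19559\right) - 127 = \left(1869 + 19559\right) - 127 = 21428 - 127 = 21301$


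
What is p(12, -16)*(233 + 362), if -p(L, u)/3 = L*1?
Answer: -21420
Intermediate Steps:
p(L, u) = -3*L
p(12, -16)*(233 + 362) = (-3*12)*(233 + 362) = -36*595 = -21420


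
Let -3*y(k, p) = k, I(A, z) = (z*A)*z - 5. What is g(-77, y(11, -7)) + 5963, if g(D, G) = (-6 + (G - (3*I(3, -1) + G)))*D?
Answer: 5963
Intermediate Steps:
I(A, z) = -5 + A*z² (I(A, z) = (A*z)*z - 5 = A*z² - 5 = -5 + A*z²)
y(k, p) = -k/3
g(D, G) = 0 (g(D, G) = (-6 + (G - (3*(-5 + 3*(-1)²) + G)))*D = (-6 + (G - (3*(-5 + 3*1) + G)))*D = (-6 + (G - (3*(-5 + 3) + G)))*D = (-6 + (G - (3*(-2) + G)))*D = (-6 + (G - (-6 + G)))*D = (-6 + (G + (6 - G)))*D = (-6 + 6)*D = 0*D = 0)
g(-77, y(11, -7)) + 5963 = 0 + 5963 = 5963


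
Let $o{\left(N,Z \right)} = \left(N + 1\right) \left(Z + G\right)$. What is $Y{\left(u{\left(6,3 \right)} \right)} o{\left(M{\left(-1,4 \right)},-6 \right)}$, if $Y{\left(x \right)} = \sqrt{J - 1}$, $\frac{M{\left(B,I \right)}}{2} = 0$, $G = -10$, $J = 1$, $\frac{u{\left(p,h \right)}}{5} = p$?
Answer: $0$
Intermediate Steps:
$u{\left(p,h \right)} = 5 p$
$M{\left(B,I \right)} = 0$ ($M{\left(B,I \right)} = 2 \cdot 0 = 0$)
$Y{\left(x \right)} = 0$ ($Y{\left(x \right)} = \sqrt{1 - 1} = \sqrt{0} = 0$)
$o{\left(N,Z \right)} = \left(1 + N\right) \left(-10 + Z\right)$ ($o{\left(N,Z \right)} = \left(N + 1\right) \left(Z - 10\right) = \left(1 + N\right) \left(-10 + Z\right)$)
$Y{\left(u{\left(6,3 \right)} \right)} o{\left(M{\left(-1,4 \right)},-6 \right)} = 0 \left(-10 - 6 - 0 + 0 \left(-6\right)\right) = 0 \left(-10 - 6 + 0 + 0\right) = 0 \left(-16\right) = 0$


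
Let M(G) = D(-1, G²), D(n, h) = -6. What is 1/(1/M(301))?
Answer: -6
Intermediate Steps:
M(G) = -6
1/(1/M(301)) = 1/(1/(-6)) = 1/(-⅙) = -6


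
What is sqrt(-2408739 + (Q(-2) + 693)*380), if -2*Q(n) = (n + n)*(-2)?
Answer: I*sqrt(2146919) ≈ 1465.2*I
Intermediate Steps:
Q(n) = 2*n (Q(n) = -(n + n)*(-2)/2 = -2*n*(-2)/2 = -(-2)*n = 2*n)
sqrt(-2408739 + (Q(-2) + 693)*380) = sqrt(-2408739 + (2*(-2) + 693)*380) = sqrt(-2408739 + (-4 + 693)*380) = sqrt(-2408739 + 689*380) = sqrt(-2408739 + 261820) = sqrt(-2146919) = I*sqrt(2146919)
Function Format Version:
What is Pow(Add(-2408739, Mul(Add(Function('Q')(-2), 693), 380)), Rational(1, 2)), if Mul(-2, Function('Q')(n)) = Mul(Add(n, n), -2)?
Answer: Mul(I, Pow(2146919, Rational(1, 2))) ≈ Mul(1465.2, I)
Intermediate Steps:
Function('Q')(n) = Mul(2, n) (Function('Q')(n) = Mul(Rational(-1, 2), Mul(Add(n, n), -2)) = Mul(Rational(-1, 2), Mul(Mul(2, n), -2)) = Mul(Rational(-1, 2), Mul(-4, n)) = Mul(2, n))
Pow(Add(-2408739, Mul(Add(Function('Q')(-2), 693), 380)), Rational(1, 2)) = Pow(Add(-2408739, Mul(Add(Mul(2, -2), 693), 380)), Rational(1, 2)) = Pow(Add(-2408739, Mul(Add(-4, 693), 380)), Rational(1, 2)) = Pow(Add(-2408739, Mul(689, 380)), Rational(1, 2)) = Pow(Add(-2408739, 261820), Rational(1, 2)) = Pow(-2146919, Rational(1, 2)) = Mul(I, Pow(2146919, Rational(1, 2)))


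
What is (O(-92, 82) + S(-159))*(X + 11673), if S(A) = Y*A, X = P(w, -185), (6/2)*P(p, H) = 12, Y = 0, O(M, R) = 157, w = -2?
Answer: 1833289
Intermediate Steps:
P(p, H) = 4 (P(p, H) = (1/3)*12 = 4)
X = 4
S(A) = 0 (S(A) = 0*A = 0)
(O(-92, 82) + S(-159))*(X + 11673) = (157 + 0)*(4 + 11673) = 157*11677 = 1833289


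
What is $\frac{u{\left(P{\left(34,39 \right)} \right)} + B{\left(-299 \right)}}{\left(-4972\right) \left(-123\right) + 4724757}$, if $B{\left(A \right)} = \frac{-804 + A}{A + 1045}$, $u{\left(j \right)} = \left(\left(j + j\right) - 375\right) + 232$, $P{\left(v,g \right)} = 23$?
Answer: $- \frac{73465}{3980889498} \approx -1.8454 \cdot 10^{-5}$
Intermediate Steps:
$u{\left(j \right)} = -143 + 2 j$ ($u{\left(j \right)} = \left(2 j - 375\right) + 232 = \left(-375 + 2 j\right) + 232 = -143 + 2 j$)
$B{\left(A \right)} = \frac{-804 + A}{1045 + A}$
$\frac{u{\left(P{\left(34,39 \right)} \right)} + B{\left(-299 \right)}}{\left(-4972\right) \left(-123\right) + 4724757} = \frac{\left(-143 + 2 \cdot 23\right) + \frac{-804 - 299}{1045 - 299}}{\left(-4972\right) \left(-123\right) + 4724757} = \frac{\left(-143 + 46\right) + \frac{1}{746} \left(-1103\right)}{611556 + 4724757} = \frac{-97 + \frac{1}{746} \left(-1103\right)}{5336313} = \left(-97 - \frac{1103}{746}\right) \frac{1}{5336313} = \left(- \frac{73465}{746}\right) \frac{1}{5336313} = - \frac{73465}{3980889498}$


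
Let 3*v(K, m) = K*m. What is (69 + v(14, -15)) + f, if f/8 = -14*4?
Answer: -449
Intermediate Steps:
v(K, m) = K*m/3 (v(K, m) = (K*m)/3 = K*m/3)
f = -448 (f = 8*(-14*4) = 8*(-56) = -448)
(69 + v(14, -15)) + f = (69 + (1/3)*14*(-15)) - 448 = (69 - 70) - 448 = -1 - 448 = -449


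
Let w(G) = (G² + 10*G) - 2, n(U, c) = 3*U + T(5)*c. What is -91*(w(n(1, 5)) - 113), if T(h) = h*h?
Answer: -1596959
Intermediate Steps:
T(h) = h²
n(U, c) = 3*U + 25*c (n(U, c) = 3*U + 5²*c = 3*U + 25*c)
w(G) = -2 + G² + 10*G
-91*(w(n(1, 5)) - 113) = -91*((-2 + (3*1 + 25*5)² + 10*(3*1 + 25*5)) - 113) = -91*((-2 + (3 + 125)² + 10*(3 + 125)) - 113) = -91*((-2 + 128² + 10*128) - 113) = -91*((-2 + 16384 + 1280) - 113) = -91*(17662 - 113) = -91*17549 = -1596959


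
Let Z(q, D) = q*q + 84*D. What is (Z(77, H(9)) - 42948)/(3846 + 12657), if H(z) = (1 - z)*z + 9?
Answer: -42311/16503 ≈ -2.5638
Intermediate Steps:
H(z) = 9 + z*(1 - z) (H(z) = z*(1 - z) + 9 = 9 + z*(1 - z))
Z(q, D) = q² + 84*D
(Z(77, H(9)) - 42948)/(3846 + 12657) = ((77² + 84*(9 + 9 - 1*9²)) - 42948)/(3846 + 12657) = ((5929 + 84*(9 + 9 - 1*81)) - 42948)/16503 = ((5929 + 84*(9 + 9 - 81)) - 42948)*(1/16503) = ((5929 + 84*(-63)) - 42948)*(1/16503) = ((5929 - 5292) - 42948)*(1/16503) = (637 - 42948)*(1/16503) = -42311*1/16503 = -42311/16503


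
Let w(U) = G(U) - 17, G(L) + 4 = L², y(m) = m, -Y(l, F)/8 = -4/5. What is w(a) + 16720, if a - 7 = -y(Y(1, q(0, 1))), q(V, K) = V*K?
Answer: 417484/25 ≈ 16699.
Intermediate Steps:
q(V, K) = K*V
Y(l, F) = 32/5 (Y(l, F) = -(-32)/5 = -8*(-⅘) = 32/5)
G(L) = -4 + L²
a = ⅗ (a = 7 - 1*32/5 = 7 - 32/5 = ⅗ ≈ 0.60000)
w(U) = -21 + U² (w(U) = (-4 + U²) - 17 = -21 + U²)
w(a) + 16720 = (-21 + (⅗)²) + 16720 = (-21 + 9/25) + 16720 = -516/25 + 16720 = 417484/25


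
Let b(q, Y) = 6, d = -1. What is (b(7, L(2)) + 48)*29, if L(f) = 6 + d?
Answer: 1566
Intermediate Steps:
L(f) = 5 (L(f) = 6 - 1 = 5)
(b(7, L(2)) + 48)*29 = (6 + 48)*29 = 54*29 = 1566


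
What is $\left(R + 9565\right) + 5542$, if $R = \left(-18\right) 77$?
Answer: $13721$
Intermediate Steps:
$R = -1386$
$\left(R + 9565\right) + 5542 = \left(-1386 + 9565\right) + 5542 = 8179 + 5542 = 13721$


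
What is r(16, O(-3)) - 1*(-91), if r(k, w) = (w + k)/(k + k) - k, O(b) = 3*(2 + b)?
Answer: 2413/32 ≈ 75.406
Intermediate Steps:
O(b) = 6 + 3*b
r(k, w) = -k + (k + w)/(2*k) (r(k, w) = (k + w)/((2*k)) - k = (k + w)*(1/(2*k)) - k = (k + w)/(2*k) - k = -k + (k + w)/(2*k))
r(16, O(-3)) - 1*(-91) = (1/2 - 1*16 + (1/2)*(6 + 3*(-3))/16) - 1*(-91) = (1/2 - 16 + (1/2)*(6 - 9)*(1/16)) + 91 = (1/2 - 16 + (1/2)*(-3)*(1/16)) + 91 = (1/2 - 16 - 3/32) + 91 = -499/32 + 91 = 2413/32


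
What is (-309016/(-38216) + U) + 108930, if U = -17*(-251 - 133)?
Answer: 551581493/4777 ≈ 1.1547e+5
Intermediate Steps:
U = 6528 (U = -17*(-384) = 6528)
(-309016/(-38216) + U) + 108930 = (-309016/(-38216) + 6528) + 108930 = (-309016*(-1/38216) + 6528) + 108930 = (38627/4777 + 6528) + 108930 = 31222883/4777 + 108930 = 551581493/4777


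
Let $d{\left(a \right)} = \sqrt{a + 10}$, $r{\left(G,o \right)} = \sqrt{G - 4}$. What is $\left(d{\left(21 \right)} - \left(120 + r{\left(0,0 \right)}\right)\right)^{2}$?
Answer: $\left(120 - \sqrt{31} + 2 i\right)^{2} \approx 13091.0 + 457.73 i$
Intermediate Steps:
$r{\left(G,o \right)} = \sqrt{-4 + G}$
$d{\left(a \right)} = \sqrt{10 + a}$
$\left(d{\left(21 \right)} - \left(120 + r{\left(0,0 \right)}\right)\right)^{2} = \left(\sqrt{10 + 21} - \left(120 + \sqrt{-4 + 0}\right)\right)^{2} = \left(\sqrt{31} - \left(120 + \sqrt{-4}\right)\right)^{2} = \left(\sqrt{31} - \left(120 + 2 i\right)\right)^{2} = \left(-120 + \sqrt{31} - 2 i\right)^{2}$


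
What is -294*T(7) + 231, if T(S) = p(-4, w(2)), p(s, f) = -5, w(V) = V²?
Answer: 1701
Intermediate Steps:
T(S) = -5
-294*T(7) + 231 = -294*(-5) + 231 = 1470 + 231 = 1701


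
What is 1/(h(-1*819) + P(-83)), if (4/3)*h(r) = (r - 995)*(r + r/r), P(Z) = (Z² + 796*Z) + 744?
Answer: 1/1054454 ≈ 9.4836e-7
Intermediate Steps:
P(Z) = 744 + Z² + 796*Z
h(r) = 3*(1 + r)*(-995 + r)/4 (h(r) = 3*((r - 995)*(r + r/r))/4 = 3*((-995 + r)*(r + 1))/4 = 3*((-995 + r)*(1 + r))/4 = 3*((1 + r)*(-995 + r))/4 = 3*(1 + r)*(-995 + r)/4)
1/(h(-1*819) + P(-83)) = 1/((-2985/4 - (-1491)*819/2 + 3*(-1*819)²/4) + (744 + (-83)² + 796*(-83))) = 1/((-2985/4 - 1491/2*(-819) + (¾)*(-819)²) + (744 + 6889 - 66068)) = 1/((-2985/4 + 1221129/2 + (¾)*670761) - 58435) = 1/((-2985/4 + 1221129/2 + 2012283/4) - 58435) = 1/(1112889 - 58435) = 1/1054454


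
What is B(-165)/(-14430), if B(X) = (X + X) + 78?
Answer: 42/2405 ≈ 0.017464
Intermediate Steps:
B(X) = 78 + 2*X (B(X) = 2*X + 78 = 78 + 2*X)
B(-165)/(-14430) = (78 + 2*(-165))/(-14430) = (78 - 330)*(-1/14430) = -252*(-1/14430) = 42/2405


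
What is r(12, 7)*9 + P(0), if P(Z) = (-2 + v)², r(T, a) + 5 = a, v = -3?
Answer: 43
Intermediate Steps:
r(T, a) = -5 + a
P(Z) = 25 (P(Z) = (-2 - 3)² = (-5)² = 25)
r(12, 7)*9 + P(0) = (-5 + 7)*9 + 25 = 2*9 + 25 = 18 + 25 = 43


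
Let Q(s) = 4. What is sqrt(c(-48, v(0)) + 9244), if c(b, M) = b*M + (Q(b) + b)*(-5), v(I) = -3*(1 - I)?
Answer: 2*sqrt(2402) ≈ 98.020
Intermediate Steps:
v(I) = -3 + 3*I
c(b, M) = -20 - 5*b + M*b (c(b, M) = b*M + (4 + b)*(-5) = M*b + (-20 - 5*b) = -20 - 5*b + M*b)
sqrt(c(-48, v(0)) + 9244) = sqrt((-20 - 5*(-48) + (-3 + 3*0)*(-48)) + 9244) = sqrt((-20 + 240 + (-3 + 0)*(-48)) + 9244) = sqrt((-20 + 240 - 3*(-48)) + 9244) = sqrt((-20 + 240 + 144) + 9244) = sqrt(364 + 9244) = sqrt(9608) = 2*sqrt(2402)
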